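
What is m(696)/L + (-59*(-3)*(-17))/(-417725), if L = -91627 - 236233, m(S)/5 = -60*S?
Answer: 4410375537/6847765925 ≈ 0.64406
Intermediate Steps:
m(S) = -300*S (m(S) = 5*(-60*S) = -300*S)
L = -327860
m(696)/L + (-59*(-3)*(-17))/(-417725) = -300*696/(-327860) + (-59*(-3)*(-17))/(-417725) = -208800*(-1/327860) + (177*(-17))*(-1/417725) = 10440/16393 - 3009*(-1/417725) = 10440/16393 + 3009/417725 = 4410375537/6847765925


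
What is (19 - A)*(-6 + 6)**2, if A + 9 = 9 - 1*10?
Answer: 0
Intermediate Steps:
A = -10 (A = -9 + (9 - 1*10) = -9 + (9 - 10) = -9 - 1 = -10)
(19 - A)*(-6 + 6)**2 = (19 - 1*(-10))*(-6 + 6)**2 = (19 + 10)*0**2 = 29*0 = 0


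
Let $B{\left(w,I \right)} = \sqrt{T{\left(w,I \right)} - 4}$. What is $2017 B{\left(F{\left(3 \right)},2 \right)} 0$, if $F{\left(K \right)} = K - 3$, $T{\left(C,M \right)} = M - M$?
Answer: $0$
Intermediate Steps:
$T{\left(C,M \right)} = 0$
$F{\left(K \right)} = -3 + K$ ($F{\left(K \right)} = K - 3 = -3 + K$)
$B{\left(w,I \right)} = 2 i$ ($B{\left(w,I \right)} = \sqrt{0 - 4} = \sqrt{-4} = 2 i$)
$2017 B{\left(F{\left(3 \right)},2 \right)} 0 = 2017 \cdot 2 i 0 = 2017 \cdot 0 = 0$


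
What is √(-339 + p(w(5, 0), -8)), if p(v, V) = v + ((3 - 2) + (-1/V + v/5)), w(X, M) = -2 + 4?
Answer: 3*I*√14910/20 ≈ 18.316*I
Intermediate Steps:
w(X, M) = 2
p(v, V) = 1 - 1/V + 6*v/5 (p(v, V) = v + (1 + (-1/V + v*(⅕))) = v + (1 + (-1/V + v/5)) = v + (1 - 1/V + v/5) = 1 - 1/V + 6*v/5)
√(-339 + p(w(5, 0), -8)) = √(-339 + (1 - 1/(-8) + (6/5)*2)) = √(-339 + (1 - 1*(-⅛) + 12/5)) = √(-339 + (1 + ⅛ + 12/5)) = √(-339 + 141/40) = √(-13419/40) = 3*I*√14910/20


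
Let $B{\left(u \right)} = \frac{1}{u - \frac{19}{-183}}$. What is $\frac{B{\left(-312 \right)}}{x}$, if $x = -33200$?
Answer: $\frac{183}{1894956400} \approx 9.6572 \cdot 10^{-8}$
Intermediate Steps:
$B{\left(u \right)} = \frac{1}{\frac{19}{183} + u}$ ($B{\left(u \right)} = \frac{1}{u - - \frac{19}{183}} = \frac{1}{u + \frac{19}{183}} = \frac{1}{\frac{19}{183} + u}$)
$\frac{B{\left(-312 \right)}}{x} = \frac{183 \frac{1}{19 + 183 \left(-312\right)}}{-33200} = \frac{183}{19 - 57096} \left(- \frac{1}{33200}\right) = \frac{183}{-57077} \left(- \frac{1}{33200}\right) = 183 \left(- \frac{1}{57077}\right) \left(- \frac{1}{33200}\right) = \left(- \frac{183}{57077}\right) \left(- \frac{1}{33200}\right) = \frac{183}{1894956400}$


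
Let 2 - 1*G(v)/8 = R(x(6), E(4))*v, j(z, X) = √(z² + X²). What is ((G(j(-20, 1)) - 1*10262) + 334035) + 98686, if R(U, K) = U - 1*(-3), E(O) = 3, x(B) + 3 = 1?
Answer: 422475 - 8*√401 ≈ 4.2232e+5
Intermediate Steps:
x(B) = -2 (x(B) = -3 + 1 = -2)
R(U, K) = 3 + U (R(U, K) = U + 3 = 3 + U)
j(z, X) = √(X² + z²)
G(v) = 16 - 8*v (G(v) = 16 - 8*(3 - 2)*v = 16 - 8*v)
((G(j(-20, 1)) - 1*10262) + 334035) + 98686 = (((16 - 8*√(1² + (-20)²)) - 1*10262) + 334035) + 98686 = (((16 - 8*√(1 + 400)) - 10262) + 334035) + 98686 = (((16 - 8*√401) - 10262) + 334035) + 98686 = ((-10246 - 8*√401) + 334035) + 98686 = (323789 - 8*√401) + 98686 = 422475 - 8*√401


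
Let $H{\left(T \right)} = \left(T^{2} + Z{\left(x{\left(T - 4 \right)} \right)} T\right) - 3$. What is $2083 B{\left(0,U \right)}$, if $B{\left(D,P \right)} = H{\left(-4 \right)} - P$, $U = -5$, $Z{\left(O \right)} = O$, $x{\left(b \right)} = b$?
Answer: $104150$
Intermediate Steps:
$H{\left(T \right)} = -3 + T^{2} + T \left(-4 + T\right)$ ($H{\left(T \right)} = \left(T^{2} + \left(T - 4\right) T\right) - 3 = \left(T^{2} + \left(-4 + T\right) T\right) - 3 = \left(T^{2} + T \left(-4 + T\right)\right) - 3 = -3 + T^{2} + T \left(-4 + T\right)$)
$B{\left(D,P \right)} = 45 - P$ ($B{\left(D,P \right)} = \left(-3 + \left(-4\right)^{2} - 4 \left(-4 - 4\right)\right) - P = \left(-3 + 16 - -32\right) - P = \left(-3 + 16 + 32\right) - P = 45 - P$)
$2083 B{\left(0,U \right)} = 2083 \left(45 - -5\right) = 2083 \left(45 + 5\right) = 2083 \cdot 50 = 104150$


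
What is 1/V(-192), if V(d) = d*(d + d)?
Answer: 1/73728 ≈ 1.3563e-5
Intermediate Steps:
V(d) = 2*d² (V(d) = d*(2*d) = 2*d²)
1/V(-192) = 1/(2*(-192)²) = 1/(2*36864) = 1/73728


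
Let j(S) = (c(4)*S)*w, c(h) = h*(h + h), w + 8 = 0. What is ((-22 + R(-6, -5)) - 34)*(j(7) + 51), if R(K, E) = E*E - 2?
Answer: 57453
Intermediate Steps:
R(K, E) = -2 + E² (R(K, E) = E² - 2 = -2 + E²)
w = -8 (w = -8 + 0 = -8)
c(h) = 2*h² (c(h) = h*(2*h) = 2*h²)
j(S) = -256*S (j(S) = ((2*4²)*S)*(-8) = ((2*16)*S)*(-8) = (32*S)*(-8) = -256*S)
((-22 + R(-6, -5)) - 34)*(j(7) + 51) = ((-22 + (-2 + (-5)²)) - 34)*(-256*7 + 51) = ((-22 + (-2 + 25)) - 34)*(-1792 + 51) = ((-22 + 23) - 34)*(-1741) = (1 - 34)*(-1741) = -33*(-1741) = 57453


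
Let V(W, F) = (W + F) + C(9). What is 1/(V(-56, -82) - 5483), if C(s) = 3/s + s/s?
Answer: -3/16859 ≈ -0.00017795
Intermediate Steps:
C(s) = 1 + 3/s (C(s) = 3/s + 1 = 1 + 3/s)
V(W, F) = 4/3 + F + W (V(W, F) = (W + F) + (3 + 9)/9 = (F + W) + (⅑)*12 = (F + W) + 4/3 = 4/3 + F + W)
1/(V(-56, -82) - 5483) = 1/((4/3 - 82 - 56) - 5483) = 1/(-410/3 - 5483) = 1/(-16859/3) = -3/16859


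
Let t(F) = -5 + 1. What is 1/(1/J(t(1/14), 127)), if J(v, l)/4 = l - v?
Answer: 524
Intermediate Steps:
t(F) = -4
J(v, l) = -4*v + 4*l (J(v, l) = 4*(l - v) = -4*v + 4*l)
1/(1/J(t(1/14), 127)) = 1/(1/(-4*(-4) + 4*127)) = 1/(1/(16 + 508)) = 1/(1/524) = 524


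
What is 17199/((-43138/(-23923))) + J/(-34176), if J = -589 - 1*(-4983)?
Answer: 3515395741195/368571072 ≈ 9537.9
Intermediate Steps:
J = 4394 (J = -589 + 4983 = 4394)
17199/((-43138/(-23923))) + J/(-34176) = 17199/((-43138/(-23923))) + 4394/(-34176) = 17199/((-43138*(-1/23923))) + 4394*(-1/34176) = 17199/(43138/23923) - 2197/17088 = 17199*(23923/43138) - 2197/17088 = 411451677/43138 - 2197/17088 = 3515395741195/368571072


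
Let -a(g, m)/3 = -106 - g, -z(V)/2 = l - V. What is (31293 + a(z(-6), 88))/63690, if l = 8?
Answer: 10509/21230 ≈ 0.49501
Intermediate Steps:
z(V) = -16 + 2*V (z(V) = -2*(8 - V) = -16 + 2*V)
a(g, m) = 318 + 3*g (a(g, m) = -3*(-106 - g) = 318 + 3*g)
(31293 + a(z(-6), 88))/63690 = (31293 + (318 + 3*(-16 + 2*(-6))))/63690 = (31293 + (318 + 3*(-16 - 12)))*(1/63690) = (31293 + (318 + 3*(-28)))*(1/63690) = (31293 + (318 - 84))*(1/63690) = (31293 + 234)*(1/63690) = 31527*(1/63690) = 10509/21230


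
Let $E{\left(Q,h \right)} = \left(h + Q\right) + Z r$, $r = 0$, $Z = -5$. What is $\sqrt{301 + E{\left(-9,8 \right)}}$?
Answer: $10 \sqrt{3} \approx 17.32$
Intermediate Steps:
$E{\left(Q,h \right)} = Q + h$ ($E{\left(Q,h \right)} = \left(h + Q\right) - 0 = \left(Q + h\right) + 0 = Q + h$)
$\sqrt{301 + E{\left(-9,8 \right)}} = \sqrt{301 + \left(-9 + 8\right)} = \sqrt{301 - 1} = \sqrt{300} = 10 \sqrt{3}$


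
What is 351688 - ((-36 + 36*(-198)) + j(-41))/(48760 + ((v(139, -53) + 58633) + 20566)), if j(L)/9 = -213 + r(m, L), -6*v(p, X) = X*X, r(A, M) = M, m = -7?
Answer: 53804406772/152989 ≈ 3.5169e+5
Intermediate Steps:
v(p, X) = -X²/6 (v(p, X) = -X*X/6 = -X²/6)
j(L) = -1917 + 9*L (j(L) = 9*(-213 + L) = -1917 + 9*L)
351688 - ((-36 + 36*(-198)) + j(-41))/(48760 + ((v(139, -53) + 58633) + 20566)) = 351688 - ((-36 + 36*(-198)) + (-1917 + 9*(-41)))/(48760 + ((-⅙*(-53)² + 58633) + 20566)) = 351688 - ((-36 - 7128) + (-1917 - 369))/(48760 + ((-⅙*2809 + 58633) + 20566)) = 351688 - (-7164 - 2286)/(48760 + ((-2809/6 + 58633) + 20566)) = 351688 - (-9450)/(48760 + (348989/6 + 20566)) = 351688 - (-9450)/(48760 + 472385/6) = 351688 - (-9450)/764945/6 = 351688 - (-9450)*6/764945 = 351688 - 1*(-11340/152989) = 351688 + 11340/152989 = 53804406772/152989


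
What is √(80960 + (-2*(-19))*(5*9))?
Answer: √82670 ≈ 287.52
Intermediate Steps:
√(80960 + (-2*(-19))*(5*9)) = √(80960 + 38*45) = √(80960 + 1710) = √82670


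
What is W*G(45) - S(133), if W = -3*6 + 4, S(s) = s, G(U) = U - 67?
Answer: 175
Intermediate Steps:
G(U) = -67 + U
W = -14 (W = -18 + 4 = -14)
W*G(45) - S(133) = -14*(-67 + 45) - 1*133 = -14*(-22) - 133 = 308 - 133 = 175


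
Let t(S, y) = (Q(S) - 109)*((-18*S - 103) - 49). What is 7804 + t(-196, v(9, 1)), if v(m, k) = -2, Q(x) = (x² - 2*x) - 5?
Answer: 130638748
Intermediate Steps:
Q(x) = -5 + x² - 2*x
t(S, y) = (-152 - 18*S)*(-114 + S² - 2*S) (t(S, y) = ((-5 + S² - 2*S) - 109)*((-18*S - 103) - 49) = (-114 + S² - 2*S)*((-103 - 18*S) - 49) = (-114 + S² - 2*S)*(-152 - 18*S) = (-152 - 18*S)*(-114 + S² - 2*S))
7804 + t(-196, v(9, 1)) = 7804 + (17328 - 116*(-196)² - 18*(-196)³ + 2356*(-196)) = 7804 + (17328 - 116*38416 - 18*(-7529536) - 461776) = 7804 + (17328 - 4456256 + 135531648 - 461776) = 7804 + 130630944 = 130638748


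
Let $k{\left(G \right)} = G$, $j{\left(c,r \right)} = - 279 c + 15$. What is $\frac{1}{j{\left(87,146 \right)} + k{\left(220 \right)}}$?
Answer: $- \frac{1}{24038} \approx -4.1601 \cdot 10^{-5}$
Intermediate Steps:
$j{\left(c,r \right)} = 15 - 279 c$
$\frac{1}{j{\left(87,146 \right)} + k{\left(220 \right)}} = \frac{1}{\left(15 - 24273\right) + 220} = \frac{1}{-24258 + 220} = \frac{1}{-24038} = - \frac{1}{24038}$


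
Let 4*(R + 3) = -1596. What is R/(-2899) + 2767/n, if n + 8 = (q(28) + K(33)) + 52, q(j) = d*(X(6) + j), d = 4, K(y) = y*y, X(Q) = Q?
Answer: 8531671/3678831 ≈ 2.3191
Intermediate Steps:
R = -402 (R = -3 + (1/4)*(-1596) = -3 - 399 = -402)
K(y) = y**2
q(j) = 24 + 4*j (q(j) = 4*(6 + j) = 24 + 4*j)
n = 1269 (n = -8 + (((24 + 4*28) + 33**2) + 52) = -8 + (((24 + 112) + 1089) + 52) = -8 + ((136 + 1089) + 52) = -8 + (1225 + 52) = -8 + 1277 = 1269)
R/(-2899) + 2767/n = -402/(-2899) + 2767/1269 = -402*(-1/2899) + 2767*(1/1269) = 402/2899 + 2767/1269 = 8531671/3678831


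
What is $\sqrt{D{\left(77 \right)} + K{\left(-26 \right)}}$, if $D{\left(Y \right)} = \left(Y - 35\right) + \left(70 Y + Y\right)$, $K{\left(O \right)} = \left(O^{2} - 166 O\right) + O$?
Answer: $5 \sqrt{419} \approx 102.35$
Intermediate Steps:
$K{\left(O \right)} = O^{2} - 165 O$
$D{\left(Y \right)} = -35 + 72 Y$ ($D{\left(Y \right)} = \left(-35 + Y\right) + 71 Y = -35 + 72 Y$)
$\sqrt{D{\left(77 \right)} + K{\left(-26 \right)}} = \sqrt{\left(-35 + 72 \cdot 77\right) - 26 \left(-165 - 26\right)} = \sqrt{\left(-35 + 5544\right) - -4966} = \sqrt{5509 + 4966} = \sqrt{10475} = 5 \sqrt{419}$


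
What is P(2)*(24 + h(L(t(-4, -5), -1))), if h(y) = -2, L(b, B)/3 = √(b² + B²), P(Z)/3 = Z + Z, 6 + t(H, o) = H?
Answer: 264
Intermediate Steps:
t(H, o) = -6 + H
P(Z) = 6*Z (P(Z) = 3*(Z + Z) = 3*(2*Z) = 6*Z)
L(b, B) = 3*√(B² + b²) (L(b, B) = 3*√(b² + B²) = 3*√(B² + b²))
P(2)*(24 + h(L(t(-4, -5), -1))) = (6*2)*(24 - 2) = 12*22 = 264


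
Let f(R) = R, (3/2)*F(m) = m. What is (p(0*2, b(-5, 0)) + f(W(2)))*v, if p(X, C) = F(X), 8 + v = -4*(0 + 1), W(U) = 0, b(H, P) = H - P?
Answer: 0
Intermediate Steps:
F(m) = 2*m/3
v = -12 (v = -8 - 4*(0 + 1) = -8 - 4*1 = -8 - 4 = -12)
p(X, C) = 2*X/3
(p(0*2, b(-5, 0)) + f(W(2)))*v = (2*(0*2)/3 + 0)*(-12) = ((⅔)*0 + 0)*(-12) = (0 + 0)*(-12) = 0*(-12) = 0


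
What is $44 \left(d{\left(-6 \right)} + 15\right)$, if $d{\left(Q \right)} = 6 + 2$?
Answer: $1012$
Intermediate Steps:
$d{\left(Q \right)} = 8$
$44 \left(d{\left(-6 \right)} + 15\right) = 44 \left(8 + 15\right) = 44 \cdot 23 = 1012$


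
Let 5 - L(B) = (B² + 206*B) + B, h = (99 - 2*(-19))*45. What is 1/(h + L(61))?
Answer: -1/10178 ≈ -9.8251e-5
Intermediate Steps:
h = 6165 (h = (99 + 38)*45 = 137*45 = 6165)
L(B) = 5 - B² - 207*B (L(B) = 5 - ((B² + 206*B) + B) = 5 - (B² + 207*B) = 5 + (-B² - 207*B) = 5 - B² - 207*B)
1/(h + L(61)) = 1/(6165 + (5 - 1*61² - 207*61)) = 1/(6165 + (5 - 1*3721 - 12627)) = 1/(6165 + (5 - 3721 - 12627)) = 1/(6165 - 16343) = 1/(-10178) = -1/10178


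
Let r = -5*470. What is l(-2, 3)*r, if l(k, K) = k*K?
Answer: 14100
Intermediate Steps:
l(k, K) = K*k
r = -2350
l(-2, 3)*r = (3*(-2))*(-2350) = -6*(-2350) = 14100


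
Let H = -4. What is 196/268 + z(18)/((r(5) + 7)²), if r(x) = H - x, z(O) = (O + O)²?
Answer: 21757/67 ≈ 324.73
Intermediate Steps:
z(O) = 4*O² (z(O) = (2*O)² = 4*O²)
r(x) = -4 - x
196/268 + z(18)/((r(5) + 7)²) = 196/268 + (4*18²)/(((-4 - 1*5) + 7)²) = 196*(1/268) + (4*324)/(((-4 - 5) + 7)²) = 49/67 + 1296/((-9 + 7)²) = 49/67 + 1296/((-2)²) = 49/67 + 1296/4 = 49/67 + 1296*(¼) = 49/67 + 324 = 21757/67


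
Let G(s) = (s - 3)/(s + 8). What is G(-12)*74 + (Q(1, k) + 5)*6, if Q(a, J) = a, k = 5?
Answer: 627/2 ≈ 313.50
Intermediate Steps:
G(s) = (-3 + s)/(8 + s)
G(-12)*74 + (Q(1, k) + 5)*6 = ((-3 - 12)/(8 - 12))*74 + (1 + 5)*6 = (-15/(-4))*74 + 6*6 = -¼*(-15)*74 + 36 = (15/4)*74 + 36 = 555/2 + 36 = 627/2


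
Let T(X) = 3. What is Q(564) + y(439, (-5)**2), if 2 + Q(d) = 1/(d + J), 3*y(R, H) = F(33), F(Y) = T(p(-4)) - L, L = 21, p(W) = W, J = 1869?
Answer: -19463/2433 ≈ -7.9996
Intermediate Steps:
F(Y) = -18 (F(Y) = 3 - 1*21 = 3 - 21 = -18)
y(R, H) = -6 (y(R, H) = (1/3)*(-18) = -6)
Q(d) = -2 + 1/(1869 + d) (Q(d) = -2 + 1/(d + 1869) = -2 + 1/(1869 + d))
Q(564) + y(439, (-5)**2) = (-3737 - 2*564)/(1869 + 564) - 6 = (-3737 - 1128)/2433 - 6 = (1/2433)*(-4865) - 6 = -4865/2433 - 6 = -19463/2433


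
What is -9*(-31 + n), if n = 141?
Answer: -990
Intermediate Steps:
-9*(-31 + n) = -9*(-31 + 141) = -9*110 = -990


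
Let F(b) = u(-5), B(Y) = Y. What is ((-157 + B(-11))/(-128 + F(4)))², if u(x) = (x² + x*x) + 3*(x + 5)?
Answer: 784/169 ≈ 4.6391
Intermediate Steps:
u(x) = 15 + 2*x² + 3*x (u(x) = (x² + x²) + 3*(5 + x) = 2*x² + (15 + 3*x) = 15 + 2*x² + 3*x)
F(b) = 50 (F(b) = 15 + 2*(-5)² + 3*(-5) = 15 + 2*25 - 15 = 15 + 50 - 15 = 50)
((-157 + B(-11))/(-128 + F(4)))² = ((-157 - 11)/(-128 + 50))² = (-168/(-78))² = (-168*(-1/78))² = (28/13)² = 784/169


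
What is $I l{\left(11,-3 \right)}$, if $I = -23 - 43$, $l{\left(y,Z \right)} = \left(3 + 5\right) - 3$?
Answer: $-330$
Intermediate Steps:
$l{\left(y,Z \right)} = 5$ ($l{\left(y,Z \right)} = 8 - 3 = 5$)
$I = -66$
$I l{\left(11,-3 \right)} = \left(-66\right) 5 = -330$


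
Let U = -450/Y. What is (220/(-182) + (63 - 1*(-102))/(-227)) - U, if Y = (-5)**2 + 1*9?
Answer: 3968080/351169 ≈ 11.300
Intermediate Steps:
Y = 34 (Y = 25 + 9 = 34)
U = -225/17 (U = -450/34 = -450*1/34 = -225/17 ≈ -13.235)
(220/(-182) + (63 - 1*(-102))/(-227)) - U = (220/(-182) + (63 - 1*(-102))/(-227)) - 1*(-225/17) = (220*(-1/182) + (63 + 102)*(-1/227)) + 225/17 = (-110/91 + 165*(-1/227)) + 225/17 = (-110/91 - 165/227) + 225/17 = -39985/20657 + 225/17 = 3968080/351169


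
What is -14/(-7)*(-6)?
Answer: -12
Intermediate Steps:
-14/(-7)*(-6) = -14*(-1)/7*(-6) = -2*(-1)*(-6) = 2*(-6) = -12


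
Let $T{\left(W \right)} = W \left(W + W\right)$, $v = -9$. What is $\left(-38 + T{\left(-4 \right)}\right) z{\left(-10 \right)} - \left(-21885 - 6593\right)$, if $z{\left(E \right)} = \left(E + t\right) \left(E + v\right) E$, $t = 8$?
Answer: $30758$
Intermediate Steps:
$T{\left(W \right)} = 2 W^{2}$ ($T{\left(W \right)} = W 2 W = 2 W^{2}$)
$z{\left(E \right)} = E \left(-9 + E\right) \left(8 + E\right)$ ($z{\left(E \right)} = \left(E + 8\right) \left(E - 9\right) E = \left(8 + E\right) \left(-9 + E\right) E = \left(-9 + E\right) \left(8 + E\right) E = E \left(-9 + E\right) \left(8 + E\right)$)
$\left(-38 + T{\left(-4 \right)}\right) z{\left(-10 \right)} - \left(-21885 - 6593\right) = \left(-38 + 2 \left(-4\right)^{2}\right) \left(- 10 \left(-72 + \left(-10\right)^{2} - -10\right)\right) - \left(-21885 - 6593\right) = \left(-38 + 2 \cdot 16\right) \left(- 10 \left(-72 + 100 + 10\right)\right) - -28478 = \left(-38 + 32\right) \left(\left(-10\right) 38\right) + 28478 = \left(-6\right) \left(-380\right) + 28478 = 2280 + 28478 = 30758$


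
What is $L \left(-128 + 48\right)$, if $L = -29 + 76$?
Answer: $-3760$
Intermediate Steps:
$L = 47$
$L \left(-128 + 48\right) = 47 \left(-128 + 48\right) = 47 \left(-80\right) = -3760$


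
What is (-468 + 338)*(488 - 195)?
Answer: -38090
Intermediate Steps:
(-468 + 338)*(488 - 195) = -130*293 = -38090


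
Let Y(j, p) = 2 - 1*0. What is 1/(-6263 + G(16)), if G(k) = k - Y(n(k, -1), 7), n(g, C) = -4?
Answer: -1/6249 ≈ -0.00016003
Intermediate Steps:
Y(j, p) = 2 (Y(j, p) = 2 + 0 = 2)
G(k) = -2 + k (G(k) = k - 1*2 = k - 2 = -2 + k)
1/(-6263 + G(16)) = 1/(-6263 + (-2 + 16)) = 1/(-6263 + 14) = 1/(-6249) = -1/6249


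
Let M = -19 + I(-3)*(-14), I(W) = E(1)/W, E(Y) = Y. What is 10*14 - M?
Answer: 463/3 ≈ 154.33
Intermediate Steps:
I(W) = 1/W
M = -43/3 (M = -19 - 14/(-3) = -19 - ⅓*(-14) = -19 + 14/3 = -43/3 ≈ -14.333)
10*14 - M = 10*14 - 1*(-43/3) = 140 + 43/3 = 463/3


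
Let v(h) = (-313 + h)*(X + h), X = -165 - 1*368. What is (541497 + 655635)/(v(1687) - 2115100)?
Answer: -299283/132376 ≈ -2.2609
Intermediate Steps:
X = -533 (X = -165 - 368 = -533)
v(h) = (-533 + h)*(-313 + h) (v(h) = (-313 + h)*(-533 + h) = (-533 + h)*(-313 + h))
(541497 + 655635)/(v(1687) - 2115100) = (541497 + 655635)/((166829 + 1687² - 846*1687) - 2115100) = 1197132/((166829 + 2845969 - 1427202) - 2115100) = 1197132/(1585596 - 2115100) = 1197132/(-529504) = 1197132*(-1/529504) = -299283/132376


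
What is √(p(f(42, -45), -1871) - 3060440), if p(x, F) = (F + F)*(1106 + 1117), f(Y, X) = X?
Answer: I*√11378906 ≈ 3373.3*I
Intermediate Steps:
p(x, F) = 4446*F (p(x, F) = (2*F)*2223 = 4446*F)
√(p(f(42, -45), -1871) - 3060440) = √(4446*(-1871) - 3060440) = √(-8318466 - 3060440) = √(-11378906) = I*√11378906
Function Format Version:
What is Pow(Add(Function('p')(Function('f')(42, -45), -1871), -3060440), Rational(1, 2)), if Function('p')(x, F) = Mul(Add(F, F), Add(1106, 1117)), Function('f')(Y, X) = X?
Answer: Mul(I, Pow(11378906, Rational(1, 2))) ≈ Mul(3373.3, I)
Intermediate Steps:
Function('p')(x, F) = Mul(4446, F) (Function('p')(x, F) = Mul(Mul(2, F), 2223) = Mul(4446, F))
Pow(Add(Function('p')(Function('f')(42, -45), -1871), -3060440), Rational(1, 2)) = Pow(Add(Mul(4446, -1871), -3060440), Rational(1, 2)) = Pow(Add(-8318466, -3060440), Rational(1, 2)) = Pow(-11378906, Rational(1, 2)) = Mul(I, Pow(11378906, Rational(1, 2)))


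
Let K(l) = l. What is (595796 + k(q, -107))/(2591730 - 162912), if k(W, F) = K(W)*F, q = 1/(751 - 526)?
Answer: 134053993/546484050 ≈ 0.24530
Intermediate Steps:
q = 1/225 ≈ 0.0044444
k(W, F) = F*W (k(W, F) = W*F = F*W)
(595796 + k(q, -107))/(2591730 - 162912) = (595796 - 107*1/225)/(2591730 - 162912) = (595796 - 107/225)/2428818 = (134053993/225)*(1/2428818) = 134053993/546484050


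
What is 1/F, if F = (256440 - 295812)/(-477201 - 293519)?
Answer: 192680/9843 ≈ 19.575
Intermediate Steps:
F = 9843/192680 (F = -39372/(-770720) = -39372*(-1/770720) = 9843/192680 ≈ 0.051085)
1/F = 1/(9843/192680) = 192680/9843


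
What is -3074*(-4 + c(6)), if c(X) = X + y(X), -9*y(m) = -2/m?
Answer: -169070/27 ≈ -6261.9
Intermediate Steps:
y(m) = 2/(9*m) (y(m) = -(-2)/(9*m) = 2/(9*m))
c(X) = X + 2/(9*X)
-3074*(-4 + c(6)) = -3074*(-4 + (6 + (2/9)/6)) = -3074*(-4 + (6 + (2/9)*(⅙))) = -3074*(-4 + (6 + 1/27)) = -3074*(-4 + 163/27) = -3074*55/27 = -169070/27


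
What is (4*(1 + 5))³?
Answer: 13824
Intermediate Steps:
(4*(1 + 5))³ = (4*6)³ = 24³ = 13824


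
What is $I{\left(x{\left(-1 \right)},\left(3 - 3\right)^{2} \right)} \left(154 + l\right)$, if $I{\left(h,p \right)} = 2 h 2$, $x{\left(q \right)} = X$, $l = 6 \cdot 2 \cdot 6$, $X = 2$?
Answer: $1808$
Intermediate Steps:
$l = 72$ ($l = 12 \cdot 6 = 72$)
$x{\left(q \right)} = 2$
$I{\left(h,p \right)} = 4 h$
$I{\left(x{\left(-1 \right)},\left(3 - 3\right)^{2} \right)} \left(154 + l\right) = 4 \cdot 2 \left(154 + 72\right) = 8 \cdot 226 = 1808$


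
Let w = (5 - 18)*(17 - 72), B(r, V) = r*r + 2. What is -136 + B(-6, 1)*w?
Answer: 27034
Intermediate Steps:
B(r, V) = 2 + r² (B(r, V) = r² + 2 = 2 + r²)
w = 715 (w = -13*(-55) = 715)
-136 + B(-6, 1)*w = -136 + (2 + (-6)²)*715 = -136 + (2 + 36)*715 = -136 + 38*715 = -136 + 27170 = 27034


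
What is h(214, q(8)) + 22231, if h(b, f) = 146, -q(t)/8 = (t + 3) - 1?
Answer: 22377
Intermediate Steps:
q(t) = -16 - 8*t (q(t) = -8*((t + 3) - 1) = -8*((3 + t) - 1) = -8*(2 + t) = -16 - 8*t)
h(214, q(8)) + 22231 = 146 + 22231 = 22377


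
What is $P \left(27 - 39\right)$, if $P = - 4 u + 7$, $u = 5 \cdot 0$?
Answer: $-84$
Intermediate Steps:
$u = 0$
$P = 7$ ($P = \left(-4\right) 0 + 7 = 0 + 7 = 7$)
$P \left(27 - 39\right) = 7 \left(27 - 39\right) = 7 \left(-12\right) = -84$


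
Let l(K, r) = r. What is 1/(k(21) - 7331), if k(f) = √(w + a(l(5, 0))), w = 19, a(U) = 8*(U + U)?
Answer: -7331/53743542 - √19/53743542 ≈ -0.00013649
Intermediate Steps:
a(U) = 16*U (a(U) = 8*(2*U) = 16*U)
k(f) = √19 (k(f) = √(19 + 16*0) = √(19 + 0) = √19)
1/(k(21) - 7331) = 1/(√19 - 7331) = 1/(-7331 + √19)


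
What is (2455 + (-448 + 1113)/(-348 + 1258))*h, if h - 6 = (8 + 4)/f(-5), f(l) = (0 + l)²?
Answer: 5171769/325 ≈ 15913.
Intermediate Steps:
f(l) = l²
h = 162/25 (h = 6 + (8 + 4)/((-5)²) = 6 + 12/25 = 162/25 ≈ 6.4800)
(2455 + (-448 + 1113)/(-348 + 1258))*h = (2455 + (-448 + 1113)/(-348 + 1258))*(162/25) = (2455 + 665/910)*(162/25) = (2455 + 665*(1/910))*(162/25) = (2455 + 19/26)*(162/25) = (63849/26)*(162/25) = 5171769/325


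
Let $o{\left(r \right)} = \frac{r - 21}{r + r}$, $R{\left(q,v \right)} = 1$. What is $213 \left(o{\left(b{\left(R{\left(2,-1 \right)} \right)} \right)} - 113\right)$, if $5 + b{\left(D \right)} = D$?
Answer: $- \frac{187227}{8} \approx -23403.0$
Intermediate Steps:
$b{\left(D \right)} = -5 + D$
$o{\left(r \right)} = \frac{-21 + r}{2 r}$
$213 \left(o{\left(b{\left(R{\left(2,-1 \right)} \right)} \right)} - 113\right) = 213 \left(\frac{-21 + \left(-5 + 1\right)}{2 \left(-5 + 1\right)} - 113\right) = 213 \left(\frac{-21 - 4}{2 \left(-4\right)} - 113\right) = 213 \left(\frac{1}{2} \left(- \frac{1}{4}\right) \left(-25\right) - 113\right) = 213 \left(\frac{25}{8} - 113\right) = 213 \left(- \frac{879}{8}\right) = - \frac{187227}{8}$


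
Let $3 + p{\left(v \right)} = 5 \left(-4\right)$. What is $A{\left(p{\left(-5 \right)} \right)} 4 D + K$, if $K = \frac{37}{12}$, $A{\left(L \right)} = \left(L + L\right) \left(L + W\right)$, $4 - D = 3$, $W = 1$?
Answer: $\frac{48613}{12} \approx 4051.1$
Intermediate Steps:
$p{\left(v \right)} = -23$ ($p{\left(v \right)} = -3 + 5 \left(-4\right) = -3 - 20 = -23$)
$D = 1$ ($D = 4 - 3 = 1$)
$A{\left(L \right)} = 2 L \left(1 + L\right)$ ($A{\left(L \right)} = \left(L + L\right) \left(L + 1\right) = 2 L \left(1 + L\right)$)
$K = \frac{37}{12}$ ($K = 37 \cdot \frac{1}{12} = \frac{37}{12} \approx 3.0833$)
$A{\left(p{\left(-5 \right)} \right)} 4 D + K = 2 \left(-23\right) \left(1 - 23\right) 4 \cdot 1 + \frac{37}{12} = 2 \left(-23\right) \left(-22\right) 4 + \frac{37}{12} = 1012 \cdot 4 + \frac{37}{12} = 4048 + \frac{37}{12} = \frac{48613}{12}$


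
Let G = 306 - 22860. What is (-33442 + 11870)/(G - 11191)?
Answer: 21572/33745 ≈ 0.63927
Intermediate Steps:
G = -22554
(-33442 + 11870)/(G - 11191) = (-33442 + 11870)/(-22554 - 11191) = -21572/(-33745) = -21572*(-1/33745) = 21572/33745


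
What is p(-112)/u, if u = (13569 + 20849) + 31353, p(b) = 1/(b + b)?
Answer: -1/14732704 ≈ -6.7876e-8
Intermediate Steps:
p(b) = 1/(2*b)
u = 65771 (u = 34418 + 31353 = 65771)
p(-112)/u = ((½)/(-112))/65771 = ((½)*(-1/112))*(1/65771) = -1/224*1/65771 = -1/14732704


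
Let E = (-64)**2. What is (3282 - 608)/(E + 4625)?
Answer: 2674/8721 ≈ 0.30662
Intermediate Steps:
E = 4096
(3282 - 608)/(E + 4625) = (3282 - 608)/(4096 + 4625) = 2674/8721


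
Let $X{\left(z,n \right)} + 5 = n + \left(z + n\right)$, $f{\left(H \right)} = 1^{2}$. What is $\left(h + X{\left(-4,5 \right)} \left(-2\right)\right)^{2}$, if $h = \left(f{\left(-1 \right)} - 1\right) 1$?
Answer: $4$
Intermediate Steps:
$f{\left(H \right)} = 1$
$X{\left(z,n \right)} = -5 + z + 2 n$ ($X{\left(z,n \right)} = -5 + \left(n + \left(z + n\right)\right) = -5 + \left(n + \left(n + z\right)\right) = -5 + \left(z + 2 n\right) = -5 + z + 2 n$)
$h = 0$ ($h = \left(1 - 1\right) 1 = 0 \cdot 1 = 0$)
$\left(h + X{\left(-4,5 \right)} \left(-2\right)\right)^{2} = \left(0 + \left(-5 - 4 + 2 \cdot 5\right) \left(-2\right)\right)^{2} = \left(0 + \left(-5 - 4 + 10\right) \left(-2\right)\right)^{2} = \left(0 + 1 \left(-2\right)\right)^{2} = \left(0 - 2\right)^{2} = \left(-2\right)^{2} = 4$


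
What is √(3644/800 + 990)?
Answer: 19*√1102/20 ≈ 31.537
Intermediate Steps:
√(3644/800 + 990) = √(3644*(1/800) + 990) = √(911/200 + 990) = √(198911/200) = 19*√1102/20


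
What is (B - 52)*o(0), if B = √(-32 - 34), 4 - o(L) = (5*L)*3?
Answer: -208 + 4*I*√66 ≈ -208.0 + 32.496*I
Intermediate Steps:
o(L) = 4 - 15*L (o(L) = 4 - 5*L*3 = 4 - 15*L)
B = I*√66 (B = √(-66) = I*√66 ≈ 8.124*I)
(B - 52)*o(0) = (I*√66 - 52)*(4 - 15*0) = (-52 + I*√66)*(4 + 0) = (-52 + I*√66)*4 = -208 + 4*I*√66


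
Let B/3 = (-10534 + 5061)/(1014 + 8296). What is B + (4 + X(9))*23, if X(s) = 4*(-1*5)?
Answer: -3442499/9310 ≈ -369.76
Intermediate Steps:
X(s) = -20 (X(s) = 4*(-5) = -20)
B = -16419/9310 (B = 3*((-10534 + 5061)/(1014 + 8296)) = 3*(-5473/9310) = -16419/9310 ≈ -1.7636)
B + (4 + X(9))*23 = -16419/9310 + (4 - 20)*23 = -16419/9310 - 16*23 = -16419/9310 - 368 = -3442499/9310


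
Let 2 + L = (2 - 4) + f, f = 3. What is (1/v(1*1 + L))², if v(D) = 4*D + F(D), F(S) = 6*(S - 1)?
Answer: 1/36 ≈ 0.027778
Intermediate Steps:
F(S) = -6 + 6*S (F(S) = 6*(-1 + S) = -6 + 6*S)
L = -1 (L = -2 + ((2 - 4) + 3) = -2 + (-2 + 3) = -2 + 1 = -1)
v(D) = -6 + 10*D (v(D) = 4*D + (-6 + 6*D) = -6 + 10*D)
(1/v(1*1 + L))² = (1/(-6 + 10*(1*1 - 1)))² = (1/(-6 + 10*(1 - 1)))² = (1/(-6 + 10*0))² = (1/(-6 + 0))² = (1/(-6))² = (-⅙)² = 1/36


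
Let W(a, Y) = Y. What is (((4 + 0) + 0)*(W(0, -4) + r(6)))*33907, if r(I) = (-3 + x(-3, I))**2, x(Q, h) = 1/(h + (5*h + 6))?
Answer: 290549083/441 ≈ 6.5884e+5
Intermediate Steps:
x(Q, h) = 1/(6 + 6*h) (x(Q, h) = 1/(h + (6 + 5*h)) = 1/(6 + 6*h))
r(I) = (-3 + 1/(6*(1 + I)))**2
(((4 + 0) + 0)*(W(0, -4) + r(6)))*33907 = (((4 + 0) + 0)*(-4 + (17 + 18*6)**2/(36*(1 + 6)**2)))*33907 = ((4 + 0)*(-4 + (1/36)*(17 + 108)**2/7**2))*33907 = (4*(-4 + (1/36)*(1/49)*125**2))*33907 = (4*(-4 + (1/36)*(1/49)*15625))*33907 = (4*(-4 + 15625/1764))*33907 = (4*(8569/1764))*33907 = (8569/441)*33907 = 290549083/441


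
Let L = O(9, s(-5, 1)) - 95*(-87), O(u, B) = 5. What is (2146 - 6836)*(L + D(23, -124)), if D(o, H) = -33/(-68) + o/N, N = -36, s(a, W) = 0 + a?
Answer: -5934193685/153 ≈ -3.8786e+7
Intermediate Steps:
s(a, W) = a
L = 8270 (L = 5 - 95*(-87) = 5 + 8265 = 8270)
D(o, H) = 33/68 - o/36 (D(o, H) = -33/(-68) + o/(-36) = -33*(-1/68) + o*(-1/36) = 33/68 - o/36)
(2146 - 6836)*(L + D(23, -124)) = (2146 - 6836)*(8270 + (33/68 - 1/36*23)) = -4690*(8270 + (33/68 - 23/36)) = -4690*(8270 - 47/306) = -4690*2530573/306 = -5934193685/153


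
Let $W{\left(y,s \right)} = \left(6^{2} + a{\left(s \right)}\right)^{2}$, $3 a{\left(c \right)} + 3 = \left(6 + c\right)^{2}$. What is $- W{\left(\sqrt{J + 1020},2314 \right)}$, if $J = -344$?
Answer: $- \frac{28971360075025}{9} \approx -3.219 \cdot 10^{12}$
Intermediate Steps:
$a{\left(c \right)} = -1 + \frac{\left(6 + c\right)^{2}}{3}$
$W{\left(y,s \right)} = \left(35 + \frac{\left(6 + s\right)^{2}}{3}\right)^{2}$ ($W{\left(y,s \right)} = \left(6^{2} + \left(-1 + \frac{\left(6 + s\right)^{2}}{3}\right)\right)^{2} = \left(36 + \left(-1 + \frac{\left(6 + s\right)^{2}}{3}\right)\right)^{2} = \left(35 + \frac{\left(6 + s\right)^{2}}{3}\right)^{2}$)
$- W{\left(\sqrt{J + 1020},2314 \right)} = - \frac{\left(105 + \left(6 + 2314\right)^{2}\right)^{2}}{9} = - \frac{\left(105 + 2320^{2}\right)^{2}}{9} = - \frac{\left(105 + 5382400\right)^{2}}{9} = - \frac{5382505^{2}}{9} = - \frac{28971360075025}{9}$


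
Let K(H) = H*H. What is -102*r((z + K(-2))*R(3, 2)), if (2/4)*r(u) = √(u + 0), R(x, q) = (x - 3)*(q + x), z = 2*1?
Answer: 0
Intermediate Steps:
K(H) = H²
z = 2
R(x, q) = (-3 + x)*(q + x)
r(u) = 2*√u (r(u) = 2*√(u + 0) = 2*√u)
-102*r((z + K(-2))*R(3, 2)) = -204*√((2 + (-2)²)*(3² - 3*2 - 3*3 + 2*3)) = -204*√((2 + 4)*(9 - 6 - 9 + 6)) = -204*√(6*0) = -204*√0 = -204*0 = -102*0 = 0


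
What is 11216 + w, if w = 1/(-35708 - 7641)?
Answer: 486202383/43349 ≈ 11216.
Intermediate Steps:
w = -1/43349 (w = 1/(-43349) = -1/43349 ≈ -2.3069e-5)
11216 + w = 11216 - 1/43349 = 486202383/43349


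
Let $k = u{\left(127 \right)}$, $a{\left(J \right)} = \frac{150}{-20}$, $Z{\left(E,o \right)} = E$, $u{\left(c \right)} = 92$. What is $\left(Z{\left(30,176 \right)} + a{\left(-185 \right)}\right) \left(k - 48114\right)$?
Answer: $-1080495$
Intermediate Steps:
$a{\left(J \right)} = - \frac{15}{2}$ ($a{\left(J \right)} = 150 \left(- \frac{1}{20}\right) = - \frac{15}{2}$)
$k = 92$
$\left(Z{\left(30,176 \right)} + a{\left(-185 \right)}\right) \left(k - 48114\right) = \left(30 - \frac{15}{2}\right) \left(92 - 48114\right) = \frac{45}{2} \left(-48022\right) = -1080495$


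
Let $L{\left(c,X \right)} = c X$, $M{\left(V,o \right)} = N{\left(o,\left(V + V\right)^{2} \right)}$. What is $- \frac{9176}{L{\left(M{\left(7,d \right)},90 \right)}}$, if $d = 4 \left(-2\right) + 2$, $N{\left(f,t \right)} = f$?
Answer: $\frac{2294}{135} \approx 16.993$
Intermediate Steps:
$d = -6$ ($d = -8 + 2 = -6$)
$M{\left(V,o \right)} = o$
$L{\left(c,X \right)} = X c$
$- \frac{9176}{L{\left(M{\left(7,d \right)},90 \right)}} = - \frac{9176}{90 \left(-6\right)} = - \frac{9176}{-540} = \left(-9176\right) \left(- \frac{1}{540}\right) = \frac{2294}{135}$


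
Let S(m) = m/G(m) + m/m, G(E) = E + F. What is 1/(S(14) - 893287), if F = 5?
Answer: -19/16972420 ≈ -1.1195e-6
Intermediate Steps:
G(E) = 5 + E (G(E) = E + 5 = 5 + E)
S(m) = 1 + m/(5 + m) (S(m) = m/(5 + m) + m/m = m/(5 + m) + 1 = 1 + m/(5 + m))
1/(S(14) - 893287) = 1/((5 + 2*14)/(5 + 14) - 893287) = 1/((5 + 28)/19 - 893287) = 1/((1/19)*33 - 893287) = 1/(33/19 - 893287) = 1/(-16972420/19) = -19/16972420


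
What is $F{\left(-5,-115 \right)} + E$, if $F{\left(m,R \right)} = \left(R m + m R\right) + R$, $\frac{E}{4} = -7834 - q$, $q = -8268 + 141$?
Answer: $2207$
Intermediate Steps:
$q = -8127$
$E = 1172$ ($E = 4 \left(-7834 - -8127\right) = 4 \left(-7834 + 8127\right) = 4 \cdot 293 = 1172$)
$F{\left(m,R \right)} = R + 2 R m$ ($F{\left(m,R \right)} = \left(R m + R m\right) + R = 2 R m + R = R + 2 R m$)
$F{\left(-5,-115 \right)} + E = - 115 \left(1 + 2 \left(-5\right)\right) + 1172 = - 115 \left(1 - 10\right) + 1172 = \left(-115\right) \left(-9\right) + 1172 = 1035 + 1172 = 2207$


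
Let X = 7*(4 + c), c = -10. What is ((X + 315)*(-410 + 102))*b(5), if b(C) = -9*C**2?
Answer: 18918900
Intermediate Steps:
X = -42 (X = 7*(4 - 10) = 7*(-6) = -42)
((X + 315)*(-410 + 102))*b(5) = ((-42 + 315)*(-410 + 102))*(-9*5**2) = (273*(-308))*(-9*25) = -84084*(-225) = 18918900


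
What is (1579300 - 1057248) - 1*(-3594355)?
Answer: 4116407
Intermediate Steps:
(1579300 - 1057248) - 1*(-3594355) = 522052 + 3594355 = 4116407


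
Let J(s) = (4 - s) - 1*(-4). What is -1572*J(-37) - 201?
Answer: -70941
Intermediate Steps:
J(s) = 8 - s (J(s) = (4 - s) + 4 = 8 - s)
-1572*J(-37) - 201 = -1572*(8 - 1*(-37)) - 201 = -1572*(8 + 37) - 201 = -1572*45 - 201 = -70740 - 201 = -70941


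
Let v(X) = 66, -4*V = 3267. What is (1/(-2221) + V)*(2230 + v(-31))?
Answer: -4164950314/2221 ≈ -1.8753e+6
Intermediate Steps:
V = -3267/4 (V = -¼*3267 = -3267/4 ≈ -816.75)
(1/(-2221) + V)*(2230 + v(-31)) = (1/(-2221) - 3267/4)*(2230 + 66) = (-1/2221 - 3267/4)*2296 = -7256011/8884*2296 = -4164950314/2221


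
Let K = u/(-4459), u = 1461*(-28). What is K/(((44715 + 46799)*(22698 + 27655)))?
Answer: 2922/1467649414777 ≈ 1.9909e-9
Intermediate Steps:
u = -40908
K = 5844/637 (K = -40908/(-4459) = -40908*(-1/4459) = 5844/637 ≈ 9.1743)
K/(((44715 + 46799)*(22698 + 27655))) = 5844/(637*(((44715 + 46799)*(22698 + 27655)))) = 5844/(637*((91514*50353))) = (5844/637)/4608004442 = (5844/637)*(1/4608004442) = 2922/1467649414777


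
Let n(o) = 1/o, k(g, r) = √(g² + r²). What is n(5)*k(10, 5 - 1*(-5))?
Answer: 2*√2 ≈ 2.8284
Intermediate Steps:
n(5)*k(10, 5 - 1*(-5)) = √(10² + (5 - 1*(-5))²)/5 = √(100 + (5 + 5)²)/5 = √(100 + 10²)/5 = √(100 + 100)/5 = √200/5 = (10*√2)/5 = 2*√2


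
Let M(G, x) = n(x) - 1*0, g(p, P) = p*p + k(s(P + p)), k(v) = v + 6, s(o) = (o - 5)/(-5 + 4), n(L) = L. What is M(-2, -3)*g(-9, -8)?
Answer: -327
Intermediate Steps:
s(o) = 5 - o (s(o) = (-5 + o)/(-1) = (-5 + o)*(-1) = 5 - o)
k(v) = 6 + v
g(p, P) = 11 + p² - P - p (g(p, P) = p*p + (6 + (5 - (P + p))) = p² + (6 + (5 + (-P - p))) = p² + (6 + (5 - P - p)) = p² + (11 - P - p) = 11 + p² - P - p)
M(G, x) = x (M(G, x) = x - 1*0 = x + 0 = x)
M(-2, -3)*g(-9, -8) = -3*(11 + (-9)² - 1*(-8) - 1*(-9)) = -3*(11 + 81 + 8 + 9) = -3*109 = -327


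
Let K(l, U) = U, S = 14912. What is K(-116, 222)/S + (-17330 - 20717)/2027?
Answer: -283453435/15113312 ≈ -18.755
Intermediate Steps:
K(-116, 222)/S + (-17330 - 20717)/2027 = 222/14912 + (-17330 - 20717)/2027 = 222*(1/14912) - 38047*1/2027 = 111/7456 - 38047/2027 = -283453435/15113312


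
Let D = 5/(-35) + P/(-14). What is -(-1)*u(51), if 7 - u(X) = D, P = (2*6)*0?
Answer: 50/7 ≈ 7.1429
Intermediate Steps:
P = 0 (P = 12*0 = 0)
D = -⅐ (D = 5/(-35) + 0/(-14) = 5*(-1/35) + 0*(-1/14) = -⅐ + 0 = -⅐ ≈ -0.14286)
u(X) = 50/7 (u(X) = 7 - 1*(-⅐) = 7 + ⅐ = 50/7)
-(-1)*u(51) = -(-1)*50/7 = -1*(-50/7) = 50/7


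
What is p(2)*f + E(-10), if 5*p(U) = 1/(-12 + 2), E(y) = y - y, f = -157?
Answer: 157/50 ≈ 3.1400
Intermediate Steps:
E(y) = 0
p(U) = -1/50 (p(U) = 1/(5*(-12 + 2)) = (⅕)/(-10) = (⅕)*(-⅒) = -1/50)
p(2)*f + E(-10) = -1/50*(-157) + 0 = 157/50 + 0 = 157/50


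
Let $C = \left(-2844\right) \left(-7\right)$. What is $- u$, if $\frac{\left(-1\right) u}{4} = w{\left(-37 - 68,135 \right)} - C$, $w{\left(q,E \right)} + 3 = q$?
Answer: $-80064$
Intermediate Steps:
$w{\left(q,E \right)} = -3 + q$
$C = 19908$
$u = 80064$ ($u = - 4 \left(\left(-3 - 105\right) - 19908\right) = - 4 \left(-108 - 19908\right) = \left(-4\right) \left(-20016\right) = 80064$)
$- u = \left(-1\right) 80064 = -80064$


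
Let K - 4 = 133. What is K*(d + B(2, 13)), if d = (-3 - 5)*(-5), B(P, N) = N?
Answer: 7261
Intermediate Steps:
K = 137 (K = 4 + 133 = 137)
d = 40 (d = -8*(-5) = 40)
K*(d + B(2, 13)) = 137*(40 + 13) = 137*53 = 7261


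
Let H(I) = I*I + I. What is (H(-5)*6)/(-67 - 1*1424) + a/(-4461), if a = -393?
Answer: 5627/739039 ≈ 0.0076139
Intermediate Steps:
H(I) = I + I² (H(I) = I² + I = I + I²)
(H(-5)*6)/(-67 - 1*1424) + a/(-4461) = (-5*(1 - 5)*6)/(-67 - 1*1424) - 393/(-4461) = (-5*(-4)*6)/(-67 - 1424) - 393*(-1/4461) = (20*6)/(-1491) + 131/1487 = 120*(-1/1491) + 131/1487 = -40/497 + 131/1487 = 5627/739039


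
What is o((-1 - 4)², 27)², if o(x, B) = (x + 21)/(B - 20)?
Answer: 2116/49 ≈ 43.184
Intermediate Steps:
o(x, B) = (21 + x)/(-20 + B)
o((-1 - 4)², 27)² = ((21 + (-1 - 4)²)/(-20 + 27))² = ((21 + (-5)²)/7)² = ((21 + 25)/7)² = ((⅐)*46)² = (46/7)² = 2116/49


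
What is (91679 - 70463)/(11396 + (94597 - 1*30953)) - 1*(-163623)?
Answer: 383696598/2345 ≈ 1.6362e+5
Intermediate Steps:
(91679 - 70463)/(11396 + (94597 - 1*30953)) - 1*(-163623) = 21216/(11396 + (94597 - 30953)) + 163623 = 21216/(11396 + 63644) + 163623 = 21216/75040 + 163623 = 21216*(1/75040) + 163623 = 663/2345 + 163623 = 383696598/2345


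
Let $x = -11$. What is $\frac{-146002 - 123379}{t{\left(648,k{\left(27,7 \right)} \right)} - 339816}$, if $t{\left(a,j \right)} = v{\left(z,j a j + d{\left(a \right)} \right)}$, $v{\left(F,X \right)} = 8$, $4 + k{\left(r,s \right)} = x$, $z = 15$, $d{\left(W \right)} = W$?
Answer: $\frac{38483}{48544} \approx 0.79274$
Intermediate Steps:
$k{\left(r,s \right)} = -15$ ($k{\left(r,s \right)} = -4 - 11 = -15$)
$t{\left(a,j \right)} = 8$
$\frac{-146002 - 123379}{t{\left(648,k{\left(27,7 \right)} \right)} - 339816} = \frac{-146002 - 123379}{8 - 339816} = - \frac{269381}{-339808} = \left(-269381\right) \left(- \frac{1}{339808}\right) = \frac{38483}{48544}$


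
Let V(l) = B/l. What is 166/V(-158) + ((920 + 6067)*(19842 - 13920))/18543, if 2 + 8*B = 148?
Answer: 51197086/64459 ≈ 794.26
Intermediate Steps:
B = 73/4 (B = -¼ + (⅛)*148 = -¼ + 37/2 = 73/4 ≈ 18.250)
V(l) = 73/(4*l)
166/V(-158) + ((920 + 6067)*(19842 - 13920))/18543 = 166/(((73/4)/(-158))) + ((920 + 6067)*(19842 - 13920))/18543 = 166/(((73/4)*(-1/158))) + (6987*5922)*(1/18543) = 166/(-73/632) + 41377014*(1/18543) = 166*(-632/73) + 1970334/883 = -104912/73 + 1970334/883 = 51197086/64459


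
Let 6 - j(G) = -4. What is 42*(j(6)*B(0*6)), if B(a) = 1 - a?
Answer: 420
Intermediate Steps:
j(G) = 10 (j(G) = 6 - 1*(-4) = 6 + 4 = 10)
42*(j(6)*B(0*6)) = 42*(10*(1 - 0*6)) = 42*(10*(1 - 1*0)) = 42*(10*(1 + 0)) = 42*(10*1) = 42*10 = 420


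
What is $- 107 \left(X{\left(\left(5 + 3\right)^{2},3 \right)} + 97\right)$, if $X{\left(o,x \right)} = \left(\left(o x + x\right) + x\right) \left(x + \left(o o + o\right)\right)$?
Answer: $-88207697$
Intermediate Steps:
$X{\left(o,x \right)} = \left(2 x + o x\right) \left(o + x + o^{2}\right)$ ($X{\left(o,x \right)} = \left(\left(x + o x\right) + x\right) \left(x + \left(o^{2} + o\right)\right) = \left(2 x + o x\right) \left(x + \left(o + o^{2}\right)\right) = \left(2 x + o x\right) \left(o + x + o^{2}\right)$)
$- 107 \left(X{\left(\left(5 + 3\right)^{2},3 \right)} + 97\right) = - 107 \left(3 \left(\left(\left(5 + 3\right)^{2}\right)^{3} + 2 \left(5 + 3\right)^{2} + 2 \cdot 3 + 3 \left(\left(5 + 3\right)^{2}\right)^{2} + \left(5 + 3\right)^{2} \cdot 3\right) + 97\right) = - 107 \left(3 \left(\left(8^{2}\right)^{3} + 2 \cdot 8^{2} + 6 + 3 \left(8^{2}\right)^{2} + 8^{2} \cdot 3\right) + 97\right) = - 107 \left(3 \left(64^{3} + 2 \cdot 64 + 6 + 3 \cdot 64^{2} + 64 \cdot 3\right) + 97\right) = - 107 \left(3 \left(262144 + 128 + 6 + 3 \cdot 4096 + 192\right) + 97\right) = - 107 \left(3 \left(262144 + 128 + 6 + 12288 + 192\right) + 97\right) = - 107 \left(3 \cdot 274758 + 97\right) = - 107 \left(824274 + 97\right) = \left(-107\right) 824371 = -88207697$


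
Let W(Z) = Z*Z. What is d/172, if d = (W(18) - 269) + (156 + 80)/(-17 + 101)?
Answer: 607/1806 ≈ 0.33610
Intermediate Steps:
W(Z) = Z**2
d = 1214/21 (d = (18**2 - 269) + (156 + 80)/(-17 + 101) = (324 - 269) + 236/84 = 55 + 236*(1/84) = 55 + 59/21 = 1214/21 ≈ 57.810)
d/172 = (1214/21)/172 = (1214/21)*(1/172) = 607/1806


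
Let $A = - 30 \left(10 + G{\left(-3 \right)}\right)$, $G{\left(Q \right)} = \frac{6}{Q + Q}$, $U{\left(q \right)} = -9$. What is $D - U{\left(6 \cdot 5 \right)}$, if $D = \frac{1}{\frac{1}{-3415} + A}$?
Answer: $\frac{8295044}{922051} \approx 8.9963$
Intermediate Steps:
$G{\left(Q \right)} = \frac{3}{Q}$ ($G{\left(Q \right)} = \frac{6}{2 Q} = 6 \frac{1}{2 Q} = \frac{3}{Q}$)
$A = -270$ ($A = - 30 \left(10 + \frac{3}{-3}\right) = - 30 \left(10 + 3 \left(- \frac{1}{3}\right)\right) = - 30 \left(10 - 1\right) = \left(-30\right) 9 = -270$)
$D = - \frac{3415}{922051}$ ($D = \frac{1}{\frac{1}{-3415} - 270} = \frac{1}{- \frac{1}{3415} - 270} = \frac{1}{- \frac{922051}{3415}} = - \frac{3415}{922051} \approx -0.0037037$)
$D - U{\left(6 \cdot 5 \right)} = - \frac{3415}{922051} - -9 = - \frac{3415}{922051} + 9 = \frac{8295044}{922051}$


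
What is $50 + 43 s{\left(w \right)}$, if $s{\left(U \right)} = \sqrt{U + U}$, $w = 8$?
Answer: $222$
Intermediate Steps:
$s{\left(U \right)} = \sqrt{2} \sqrt{U}$ ($s{\left(U \right)} = \sqrt{2 U} = \sqrt{2} \sqrt{U}$)
$50 + 43 s{\left(w \right)} = 50 + 43 \sqrt{2} \sqrt{8} = 50 + 43 \sqrt{2} \cdot 2 \sqrt{2} = 50 + 43 \cdot 4 = 50 + 172 = 222$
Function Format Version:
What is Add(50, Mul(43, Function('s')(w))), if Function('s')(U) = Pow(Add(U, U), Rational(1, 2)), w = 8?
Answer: 222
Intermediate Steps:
Function('s')(U) = Mul(Pow(2, Rational(1, 2)), Pow(U, Rational(1, 2))) (Function('s')(U) = Pow(Mul(2, U), Rational(1, 2)) = Mul(Pow(2, Rational(1, 2)), Pow(U, Rational(1, 2))))
Add(50, Mul(43, Function('s')(w))) = Add(50, Mul(43, Mul(Pow(2, Rational(1, 2)), Pow(8, Rational(1, 2))))) = Add(50, Mul(43, Mul(Pow(2, Rational(1, 2)), Mul(2, Pow(2, Rational(1, 2)))))) = Add(50, Mul(43, 4)) = Add(50, 172) = 222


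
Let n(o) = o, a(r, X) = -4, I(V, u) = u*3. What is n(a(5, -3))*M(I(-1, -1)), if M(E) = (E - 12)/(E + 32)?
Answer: 60/29 ≈ 2.0690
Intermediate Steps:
I(V, u) = 3*u
M(E) = (-12 + E)/(32 + E)
n(a(5, -3))*M(I(-1, -1)) = -4*(-12 + 3*(-1))/(32 + 3*(-1)) = -4*(-12 - 3)/(32 - 3) = -4*(-15)/29 = -4*(-15/29) = 60/29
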